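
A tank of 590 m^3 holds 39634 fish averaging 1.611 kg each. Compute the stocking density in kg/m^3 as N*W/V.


Total biomass = 39634 fish * 1.611 kg = 63850.374 kg
Density = total biomass / volume = 63850.374 / 590 = 108.221 kg/m^3

108.221 kg/m^3


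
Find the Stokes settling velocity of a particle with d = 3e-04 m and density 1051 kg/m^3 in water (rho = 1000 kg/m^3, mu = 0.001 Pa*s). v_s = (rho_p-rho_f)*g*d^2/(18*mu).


Density difference: rho_p - rho_f = 1051 - 1000 = 51 kg/m^3
d^2 = (3e-04)^2 = 9e-08 m^2
Numerator = (rho_p - rho_f) * g * d^2 = 51 * 9.81 * 9e-08 = 4.50279e-05
Denominator = 18 * mu = 18 * 0.001 = 0.018
v_s = 4.50279e-05 / 0.018 = 0.00250155 m/s
Check: Re = rho_f * v_s * d / mu = 1000 * 0.00250155 * 3e-04 / 0.001 = 0.75 < 1, so Stokes' law applies.

0.00250155 m/s


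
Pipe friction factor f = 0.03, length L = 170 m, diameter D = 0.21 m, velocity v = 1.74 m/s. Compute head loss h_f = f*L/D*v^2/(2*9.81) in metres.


v^2 = 1.74^2 = 3.0276 m^2/s^2
L/D = 170/0.21 = 809.52381
h_f = f*(L/D)*v^2/(2g) = 0.03 * 809.52381 * 3.0276 / 19.62 = 3.74758 m

3.74758 m


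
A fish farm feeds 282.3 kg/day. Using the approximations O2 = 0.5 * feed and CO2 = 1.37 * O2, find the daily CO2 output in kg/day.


O2 = 282.3 * 0.5 = 141.15
CO2 = 141.15 * 1.37 = 193.3755

193.3755 kg/day


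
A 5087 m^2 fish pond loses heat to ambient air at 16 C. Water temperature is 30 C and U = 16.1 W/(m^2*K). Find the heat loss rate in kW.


Temperature difference dT = 30 - 16 = 14 K
Heat loss (W) = U * A * dT = 16.1 * 5087 * 14 = 1146609.8 W
Convert to kW: 1146609.8 / 1000 = 1146.6098 kW

1146.6098 kW


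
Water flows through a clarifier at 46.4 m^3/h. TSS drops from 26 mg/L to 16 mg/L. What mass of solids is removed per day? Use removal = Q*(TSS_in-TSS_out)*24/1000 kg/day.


Concentration drop: TSS_in - TSS_out = 26 - 16 = 10 mg/L
Hourly solids removed = Q * dTSS = 46.4 m^3/h * 10 mg/L = 464 g/h  (m^3/h * mg/L = g/h)
Daily solids removed = 464 * 24 = 11136 g/day
Convert g to kg: 11136 / 1000 = 11.136 kg/day

11.136 kg/day


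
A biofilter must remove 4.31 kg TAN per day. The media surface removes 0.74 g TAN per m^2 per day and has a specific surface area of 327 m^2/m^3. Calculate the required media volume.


A = 4.31*1000 / 0.74 = 5824.3243 m^2
V = 5824.3243 / 327 = 17.8114

17.8114 m^3


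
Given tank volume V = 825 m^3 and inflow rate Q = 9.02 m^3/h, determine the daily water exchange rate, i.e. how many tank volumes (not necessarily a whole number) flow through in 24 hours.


Daily flow volume = 9.02 m^3/h * 24 h = 216.48 m^3/day
Exchanges = daily flow / tank volume = 216.48 / 825 = 0.2624 exchanges/day

0.2624 exchanges/day


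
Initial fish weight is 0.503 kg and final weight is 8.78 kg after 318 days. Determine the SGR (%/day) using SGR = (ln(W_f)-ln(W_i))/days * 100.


ln(W_f) = ln(8.78) = 2.1724764
ln(W_i) = ln(0.503) = -0.68716511
ln(W_f) - ln(W_i) = 2.1724764 - -0.68716511 = 2.8596415
SGR = 2.8596415 / 318 * 100 = 0.899258 %/day

0.899258 %/day


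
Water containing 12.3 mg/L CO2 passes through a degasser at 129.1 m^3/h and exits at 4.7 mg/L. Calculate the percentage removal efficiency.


CO2_out / CO2_in = 4.7 / 12.3 = 0.38211382
Fraction remaining = 0.38211382
efficiency = (1 - 0.38211382) * 100 = 61.7886 %

61.7886 %


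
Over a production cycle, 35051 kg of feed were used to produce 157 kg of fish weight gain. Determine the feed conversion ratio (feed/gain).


FCR = feed consumed / weight gained
FCR = 35051 kg / 157 kg = 223.255

223.255


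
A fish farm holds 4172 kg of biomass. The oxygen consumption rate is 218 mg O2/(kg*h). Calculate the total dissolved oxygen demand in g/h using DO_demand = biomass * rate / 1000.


Total O2 consumption (mg/h) = 4172 kg * 218 mg/(kg*h) = 909496 mg/h
Convert to g/h: 909496 / 1000 = 909.496 g/h

909.496 g/h


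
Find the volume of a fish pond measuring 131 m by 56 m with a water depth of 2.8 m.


Base area = L * W = 131 * 56 = 7336 m^2
Volume = area * depth = 7336 * 2.8 = 20540.8 m^3

20540.8 m^3


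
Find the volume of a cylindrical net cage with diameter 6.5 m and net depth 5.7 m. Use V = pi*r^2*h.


r = d/2 = 6.5/2 = 3.25 m
Base area = pi*r^2 = pi*3.25^2 = 33.183072 m^2
Volume = 33.183072 * 5.7 = 189.144 m^3

189.144 m^3


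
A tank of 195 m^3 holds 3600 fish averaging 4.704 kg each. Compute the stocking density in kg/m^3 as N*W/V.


Total biomass = 3600 fish * 4.704 kg = 16934.4 kg
Density = total biomass / volume = 16934.4 / 195 = 86.8431 kg/m^3

86.8431 kg/m^3


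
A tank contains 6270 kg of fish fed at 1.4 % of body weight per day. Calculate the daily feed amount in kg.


Feeding rate fraction = 1.4% / 100 = 0.014
Daily feed = 6270 kg * 0.014 = 87.78 kg/day

87.78 kg/day


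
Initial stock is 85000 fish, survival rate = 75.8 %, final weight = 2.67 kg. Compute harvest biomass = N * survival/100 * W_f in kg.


Survivors = 85000 * 75.8/100 = 64430 fish
Harvest biomass = survivors * W_f = 64430 * 2.67 = 172028.1 kg

172028.1 kg


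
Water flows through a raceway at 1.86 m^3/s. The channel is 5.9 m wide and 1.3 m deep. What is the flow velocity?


Cross-sectional area = W * d = 5.9 * 1.3 = 7.67 m^2
Velocity = Q / A = 1.86 / 7.67 = 0.242503 m/s

0.242503 m/s


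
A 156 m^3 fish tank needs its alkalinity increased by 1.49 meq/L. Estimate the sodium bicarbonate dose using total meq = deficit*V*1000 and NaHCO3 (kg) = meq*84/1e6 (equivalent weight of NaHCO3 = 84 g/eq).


Tank volume in L = 156 m^3 * 1000 = 156000 L
Total meq required = 1.49 meq/L * 156000 L = 232440 meq
NaHCO3 mass = 232440 meq * 84 mg/meq / 1e6 = 19.525 kg

19.525 kg


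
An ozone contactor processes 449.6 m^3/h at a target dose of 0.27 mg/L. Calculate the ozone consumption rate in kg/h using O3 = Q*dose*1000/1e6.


O3 demand (mg/h) = Q * dose * 1000 = 449.6 * 0.27 * 1000 = 121392 mg/h
Convert mg to kg: 121392 / 1e6 = 0.121392 kg/h

0.121392 kg/h


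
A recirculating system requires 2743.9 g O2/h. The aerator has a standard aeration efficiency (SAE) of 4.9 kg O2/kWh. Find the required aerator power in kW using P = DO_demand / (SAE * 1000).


SAE in g O2/kWh = 4.9 * 1000 = 4900 g/kWh
P = DO_demand / SAE_g = 2743.9 / 4900 = 0.55998 kW

0.55998 kW


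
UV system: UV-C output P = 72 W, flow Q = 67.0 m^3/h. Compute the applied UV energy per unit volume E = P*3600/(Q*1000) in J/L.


Energy delivered per hour = 72 W * 3600 s = 259200 J/h
Volume treated per hour = 67.0 m^3/h * 1000 = 67000 L/h
dose = 259200 / 67000 = 3.86866 J/L

3.86866 J/L


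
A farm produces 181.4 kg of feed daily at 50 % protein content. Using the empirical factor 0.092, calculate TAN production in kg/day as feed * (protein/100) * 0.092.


Protein in feed = 181.4 * 50/100 = 90.7 kg/day
TAN = protein * 0.092 = 90.7 * 0.092 = 8.3444 kg/day

8.3444 kg/day


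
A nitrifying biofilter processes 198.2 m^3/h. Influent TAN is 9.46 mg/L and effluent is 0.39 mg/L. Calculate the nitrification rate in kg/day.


Concentration drop: TAN_in - TAN_out = 9.46 - 0.39 = 9.07 mg/L
Hourly TAN removed = Q * dTAN = 198.2 m^3/h * 9.07 mg/L = 1797.674 g/h  (m^3/h * mg/L = g/h)
Daily TAN removed = 1797.674 * 24 = 43144.176 g/day
Convert to kg/day: 43144.176 / 1000 = 43.144176 kg/day

43.144176 kg/day


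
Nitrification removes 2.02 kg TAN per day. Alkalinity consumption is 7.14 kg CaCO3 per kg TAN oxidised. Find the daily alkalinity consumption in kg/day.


Alkalinity factor: 7.14 kg CaCO3 consumed per kg TAN nitrified
alk = 2.02 kg TAN * 7.14 = 14.4228 kg CaCO3/day

14.4228 kg CaCO3/day


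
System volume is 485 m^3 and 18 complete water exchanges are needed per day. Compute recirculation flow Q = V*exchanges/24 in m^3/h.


Daily recirculation volume = 485 m^3 * 18 = 8730 m^3/day
Flow rate Q = daily volume / 24 h = 8730 / 24 = 363.75 m^3/h

363.75 m^3/h


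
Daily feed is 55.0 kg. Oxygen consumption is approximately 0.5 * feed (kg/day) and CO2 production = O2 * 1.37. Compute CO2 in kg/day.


O2 = 55.0 * 0.5 = 27.5
CO2 = 27.5 * 1.37 = 37.675

37.675 kg/day


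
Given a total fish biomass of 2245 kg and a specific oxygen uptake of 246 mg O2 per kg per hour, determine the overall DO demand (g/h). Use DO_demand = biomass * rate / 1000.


Total O2 consumption (mg/h) = 2245 kg * 246 mg/(kg*h) = 552270 mg/h
Convert to g/h: 552270 / 1000 = 552.27 g/h

552.27 g/h


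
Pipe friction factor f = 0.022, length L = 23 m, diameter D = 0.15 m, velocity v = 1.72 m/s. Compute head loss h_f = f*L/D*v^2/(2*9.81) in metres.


v^2 = 1.72^2 = 2.9584 m^2/s^2
L/D = 23/0.15 = 153.33333
h_f = f*(L/D)*v^2/(2g) = 0.022 * 153.33333 * 2.9584 / 19.62 = 0.508648 m

0.508648 m


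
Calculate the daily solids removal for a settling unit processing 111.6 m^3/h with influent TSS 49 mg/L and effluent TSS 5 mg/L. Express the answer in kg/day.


Concentration drop: TSS_in - TSS_out = 49 - 5 = 44 mg/L
Hourly solids removed = Q * dTSS = 111.6 m^3/h * 44 mg/L = 4910.4 g/h  (m^3/h * mg/L = g/h)
Daily solids removed = 4910.4 * 24 = 117849.6 g/day
Convert g to kg: 117849.6 / 1000 = 117.8496 kg/day

117.8496 kg/day


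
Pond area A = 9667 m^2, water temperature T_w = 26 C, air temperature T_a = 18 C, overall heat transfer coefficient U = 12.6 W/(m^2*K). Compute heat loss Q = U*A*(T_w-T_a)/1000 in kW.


Temperature difference dT = 26 - 18 = 8 K
Heat loss (W) = U * A * dT = 12.6 * 9667 * 8 = 974433.6 W
Convert to kW: 974433.6 / 1000 = 974.4336 kW

974.4336 kW


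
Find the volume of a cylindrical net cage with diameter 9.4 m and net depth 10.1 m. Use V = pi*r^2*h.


r = d/2 = 9.4/2 = 4.7 m
Base area = pi*r^2 = pi*4.7^2 = 69.397782 m^2
Volume = 69.397782 * 10.1 = 700.918 m^3

700.918 m^3


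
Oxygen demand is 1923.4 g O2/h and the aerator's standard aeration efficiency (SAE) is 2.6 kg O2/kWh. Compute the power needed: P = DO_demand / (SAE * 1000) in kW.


SAE in g O2/kWh = 2.6 * 1000 = 2600 g/kWh
P = DO_demand / SAE_g = 1923.4 / 2600 = 0.739769 kW

0.739769 kW


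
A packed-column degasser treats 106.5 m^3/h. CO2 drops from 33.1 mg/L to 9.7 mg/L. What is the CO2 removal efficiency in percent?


CO2_out / CO2_in = 9.7 / 33.1 = 0.29305136
Fraction remaining = 0.29305136
efficiency = (1 - 0.29305136) * 100 = 70.6949 %

70.6949 %


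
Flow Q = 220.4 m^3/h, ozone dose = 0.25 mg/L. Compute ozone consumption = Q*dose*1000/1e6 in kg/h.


O3 demand (mg/h) = Q * dose * 1000 = 220.4 * 0.25 * 1000 = 55100 mg/h
Convert mg to kg: 55100 / 1e6 = 0.0551 kg/h

0.0551 kg/h


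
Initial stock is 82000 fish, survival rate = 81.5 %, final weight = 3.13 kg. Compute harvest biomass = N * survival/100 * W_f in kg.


Survivors = 82000 * 81.5/100 = 66830 fish
Harvest biomass = survivors * W_f = 66830 * 3.13 = 209177.9 kg

209177.9 kg


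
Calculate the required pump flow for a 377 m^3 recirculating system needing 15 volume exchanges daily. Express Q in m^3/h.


Daily recirculation volume = 377 m^3 * 15 = 5655 m^3/day
Flow rate Q = daily volume / 24 h = 5655 / 24 = 235.625 m^3/h

235.625 m^3/h


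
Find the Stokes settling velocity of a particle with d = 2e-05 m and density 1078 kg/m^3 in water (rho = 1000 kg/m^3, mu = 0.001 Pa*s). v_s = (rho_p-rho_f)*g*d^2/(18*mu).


Density difference: rho_p - rho_f = 1078 - 1000 = 78 kg/m^3
d^2 = (2e-05)^2 = 4e-10 m^2
Numerator = (rho_p - rho_f) * g * d^2 = 78 * 9.81 * 4e-10 = 3.06072e-07
Denominator = 18 * mu = 18 * 0.001 = 0.018
v_s = 3.06072e-07 / 0.018 = 1.7004e-05 m/s
Check: Re = rho_f * v_s * d / mu = 1000 * 1.7004e-05 * 2e-05 / 0.001 = 3.4e-04 < 1, so Stokes' law applies.

1.7004e-05 m/s


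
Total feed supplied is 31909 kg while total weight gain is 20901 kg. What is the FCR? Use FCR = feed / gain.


FCR = feed consumed / weight gained
FCR = 31909 kg / 20901 kg = 1.52667

1.52667


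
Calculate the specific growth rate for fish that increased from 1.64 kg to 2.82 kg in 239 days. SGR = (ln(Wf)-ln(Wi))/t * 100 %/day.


ln(W_f) = ln(2.82) = 1.0367369
ln(W_i) = ln(1.64) = 0.49469624
ln(W_f) - ln(W_i) = 1.0367369 - 0.49469624 = 0.54204066
SGR = 0.54204066 / 239 * 100 = 0.226795 %/day

0.226795 %/day


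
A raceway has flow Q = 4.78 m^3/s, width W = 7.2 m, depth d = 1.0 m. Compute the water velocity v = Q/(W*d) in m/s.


Cross-sectional area = W * d = 7.2 * 1.0 = 7.2 m^2
Velocity = Q / A = 4.78 / 7.2 = 0.663889 m/s

0.663889 m/s


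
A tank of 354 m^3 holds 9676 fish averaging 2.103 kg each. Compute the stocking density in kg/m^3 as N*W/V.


Total biomass = 9676 fish * 2.103 kg = 20348.628 kg
Density = total biomass / volume = 20348.628 / 354 = 57.482 kg/m^3

57.482 kg/m^3


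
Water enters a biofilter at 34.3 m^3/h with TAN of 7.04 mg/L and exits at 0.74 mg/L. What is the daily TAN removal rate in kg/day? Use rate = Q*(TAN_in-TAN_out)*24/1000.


Concentration drop: TAN_in - TAN_out = 7.04 - 0.74 = 6.3 mg/L
Hourly TAN removed = Q * dTAN = 34.3 m^3/h * 6.3 mg/L = 216.09 g/h  (m^3/h * mg/L = g/h)
Daily TAN removed = 216.09 * 24 = 5186.16 g/day
Convert to kg/day: 5186.16 / 1000 = 5.18616 kg/day

5.18616 kg/day


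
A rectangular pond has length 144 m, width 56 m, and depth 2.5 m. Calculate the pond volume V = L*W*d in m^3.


Base area = L * W = 144 * 56 = 8064 m^2
Volume = area * depth = 8064 * 2.5 = 20160 m^3

20160 m^3


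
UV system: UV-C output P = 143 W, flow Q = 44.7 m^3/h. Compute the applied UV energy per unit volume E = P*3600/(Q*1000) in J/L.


Energy delivered per hour = 143 W * 3600 s = 514800 J/h
Volume treated per hour = 44.7 m^3/h * 1000 = 44700 L/h
dose = 514800 / 44700 = 11.5168 J/L

11.5168 J/L


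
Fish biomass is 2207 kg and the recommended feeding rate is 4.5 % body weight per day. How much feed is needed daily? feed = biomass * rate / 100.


Feeding rate fraction = 4.5% / 100 = 0.045
Daily feed = 2207 kg * 0.045 = 99.315 kg/day

99.315 kg/day


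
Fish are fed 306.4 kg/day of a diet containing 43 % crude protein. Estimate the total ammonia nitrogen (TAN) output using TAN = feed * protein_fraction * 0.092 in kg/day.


Protein in feed = 306.4 * 43/100 = 131.752 kg/day
TAN = protein * 0.092 = 131.752 * 0.092 = 12.121184 kg/day

12.121184 kg/day


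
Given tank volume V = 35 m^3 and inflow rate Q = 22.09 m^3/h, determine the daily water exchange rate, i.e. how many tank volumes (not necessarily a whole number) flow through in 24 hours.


Daily flow volume = 22.09 m^3/h * 24 h = 530.16 m^3/day
Exchanges = daily flow / tank volume = 530.16 / 35 = 15.1474 exchanges/day

15.1474 exchanges/day


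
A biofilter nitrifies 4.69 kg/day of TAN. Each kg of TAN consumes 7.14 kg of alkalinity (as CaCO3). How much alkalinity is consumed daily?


Alkalinity factor: 7.14 kg CaCO3 consumed per kg TAN nitrified
alk = 4.69 kg TAN * 7.14 = 33.4866 kg CaCO3/day

33.4866 kg CaCO3/day


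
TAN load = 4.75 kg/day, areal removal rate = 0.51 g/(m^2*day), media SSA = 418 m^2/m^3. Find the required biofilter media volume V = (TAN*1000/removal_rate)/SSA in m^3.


A = 4.75*1000 / 0.51 = 9313.7255 m^2
V = 9313.7255 / 418 = 22.2816

22.2816 m^3


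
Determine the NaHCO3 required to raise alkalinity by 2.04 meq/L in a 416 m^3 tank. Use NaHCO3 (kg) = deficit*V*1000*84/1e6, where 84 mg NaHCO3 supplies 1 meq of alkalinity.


Tank volume in L = 416 m^3 * 1000 = 416000 L
Total meq required = 2.04 meq/L * 416000 L = 848640 meq
NaHCO3 mass = 848640 meq * 84 mg/meq / 1e6 = 71.2858 kg

71.2858 kg


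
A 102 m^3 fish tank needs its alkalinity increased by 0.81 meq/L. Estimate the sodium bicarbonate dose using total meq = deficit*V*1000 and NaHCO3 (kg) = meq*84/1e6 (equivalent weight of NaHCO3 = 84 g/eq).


Tank volume in L = 102 m^3 * 1000 = 102000 L
Total meq required = 0.81 meq/L * 102000 L = 82620 meq
NaHCO3 mass = 82620 meq * 84 mg/meq / 1e6 = 6.94008 kg

6.94008 kg


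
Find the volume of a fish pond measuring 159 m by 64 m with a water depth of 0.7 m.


Base area = L * W = 159 * 64 = 10176 m^2
Volume = area * depth = 10176 * 0.7 = 7123.2 m^3

7123.2 m^3


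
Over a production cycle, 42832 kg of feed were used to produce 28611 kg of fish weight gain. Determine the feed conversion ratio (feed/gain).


FCR = feed consumed / weight gained
FCR = 42832 kg / 28611 kg = 1.49705

1.49705


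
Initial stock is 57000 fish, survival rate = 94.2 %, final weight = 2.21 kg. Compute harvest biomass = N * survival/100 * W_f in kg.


Survivors = 57000 * 94.2/100 = 53694 fish
Harvest biomass = survivors * W_f = 53694 * 2.21 = 118663.74 kg

118663.74 kg


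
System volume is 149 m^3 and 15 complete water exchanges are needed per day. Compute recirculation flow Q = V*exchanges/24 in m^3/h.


Daily recirculation volume = 149 m^3 * 15 = 2235 m^3/day
Flow rate Q = daily volume / 24 h = 2235 / 24 = 93.125 m^3/h

93.125 m^3/h


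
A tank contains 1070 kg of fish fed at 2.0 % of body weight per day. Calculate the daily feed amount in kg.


Feeding rate fraction = 2.0% / 100 = 0.02
Daily feed = 1070 kg * 0.02 = 21.4 kg/day

21.4 kg/day


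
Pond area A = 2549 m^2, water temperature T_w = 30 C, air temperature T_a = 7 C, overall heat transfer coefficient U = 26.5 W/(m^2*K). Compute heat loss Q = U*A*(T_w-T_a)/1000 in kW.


Temperature difference dT = 30 - 7 = 23 K
Heat loss (W) = U * A * dT = 26.5 * 2549 * 23 = 1553615.5 W
Convert to kW: 1553615.5 / 1000 = 1553.6155 kW

1553.6155 kW


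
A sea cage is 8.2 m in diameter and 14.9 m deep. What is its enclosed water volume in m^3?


r = d/2 = 8.2/2 = 4.1 m
Base area = pi*r^2 = pi*4.1^2 = 52.810173 m^2
Volume = 52.810173 * 14.9 = 786.872 m^3

786.872 m^3


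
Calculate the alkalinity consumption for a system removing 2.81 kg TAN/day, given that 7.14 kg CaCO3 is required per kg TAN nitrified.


Alkalinity factor: 7.14 kg CaCO3 consumed per kg TAN nitrified
alk = 2.81 kg TAN * 7.14 = 20.0634 kg CaCO3/day

20.0634 kg CaCO3/day


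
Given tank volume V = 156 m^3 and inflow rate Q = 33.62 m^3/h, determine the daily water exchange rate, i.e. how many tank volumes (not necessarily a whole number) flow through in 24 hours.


Daily flow volume = 33.62 m^3/h * 24 h = 806.88 m^3/day
Exchanges = daily flow / tank volume = 806.88 / 156 = 5.17231 exchanges/day

5.17231 exchanges/day


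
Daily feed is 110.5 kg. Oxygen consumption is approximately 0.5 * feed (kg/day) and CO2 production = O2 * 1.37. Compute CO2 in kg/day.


O2 = 110.5 * 0.5 = 55.25
CO2 = 55.25 * 1.37 = 75.6925

75.6925 kg/day


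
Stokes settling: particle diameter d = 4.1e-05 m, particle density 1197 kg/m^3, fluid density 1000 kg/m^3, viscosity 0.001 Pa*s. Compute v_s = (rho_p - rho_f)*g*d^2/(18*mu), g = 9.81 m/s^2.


Density difference: rho_p - rho_f = 1197 - 1000 = 197 kg/m^3
d^2 = (4.1e-05)^2 = 1.681e-09 m^2
Numerator = (rho_p - rho_f) * g * d^2 = 197 * 9.81 * 1.681e-09 = 3.2486502e-06
Denominator = 18 * mu = 18 * 0.001 = 0.018
v_s = 3.2486502e-06 / 0.018 = 1.80481e-04 m/s
Check: Re = rho_f * v_s * d / mu = 1000 * 1.80481e-04 * 4.1e-05 / 0.001 = 0.0074 < 1, so Stokes' law applies.

1.80481e-04 m/s


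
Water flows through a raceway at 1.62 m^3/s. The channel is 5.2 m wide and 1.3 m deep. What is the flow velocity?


Cross-sectional area = W * d = 5.2 * 1.3 = 6.76 m^2
Velocity = Q / A = 1.62 / 6.76 = 0.239645 m/s

0.239645 m/s


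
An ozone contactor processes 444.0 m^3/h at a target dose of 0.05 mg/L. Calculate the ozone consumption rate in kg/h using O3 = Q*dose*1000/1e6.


O3 demand (mg/h) = Q * dose * 1000 = 444.0 * 0.05 * 1000 = 22200 mg/h
Convert mg to kg: 22200 / 1e6 = 0.0222 kg/h

0.0222 kg/h


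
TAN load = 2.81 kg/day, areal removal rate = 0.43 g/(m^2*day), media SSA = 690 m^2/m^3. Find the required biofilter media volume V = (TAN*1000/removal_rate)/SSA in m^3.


A = 2.81*1000 / 0.43 = 6534.8837 m^2
V = 6534.8837 / 690 = 9.47085

9.47085 m^3


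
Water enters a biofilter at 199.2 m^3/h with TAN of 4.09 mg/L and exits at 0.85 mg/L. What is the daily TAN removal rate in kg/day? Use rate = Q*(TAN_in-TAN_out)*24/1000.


Concentration drop: TAN_in - TAN_out = 4.09 - 0.85 = 3.24 mg/L
Hourly TAN removed = Q * dTAN = 199.2 m^3/h * 3.24 mg/L = 645.408 g/h  (m^3/h * mg/L = g/h)
Daily TAN removed = 645.408 * 24 = 15489.792 g/day
Convert to kg/day: 15489.792 / 1000 = 15.489792 kg/day

15.489792 kg/day


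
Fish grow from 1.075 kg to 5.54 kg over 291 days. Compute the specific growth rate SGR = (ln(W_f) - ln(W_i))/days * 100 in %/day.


ln(W_f) = ln(5.54) = 1.7119945
ln(W_i) = ln(1.075) = 0.072320662
ln(W_f) - ln(W_i) = 1.7119945 - 0.072320662 = 1.6396738
SGR = 1.6396738 / 291 * 100 = 0.563462 %/day

0.563462 %/day


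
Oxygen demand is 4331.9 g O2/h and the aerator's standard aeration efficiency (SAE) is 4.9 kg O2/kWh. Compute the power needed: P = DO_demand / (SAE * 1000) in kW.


SAE in g O2/kWh = 4.9 * 1000 = 4900 g/kWh
P = DO_demand / SAE_g = 4331.9 / 4900 = 0.884061 kW

0.884061 kW


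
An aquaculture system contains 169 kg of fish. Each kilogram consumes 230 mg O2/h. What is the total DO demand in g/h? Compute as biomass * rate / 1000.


Total O2 consumption (mg/h) = 169 kg * 230 mg/(kg*h) = 38870 mg/h
Convert to g/h: 38870 / 1000 = 38.87 g/h

38.87 g/h


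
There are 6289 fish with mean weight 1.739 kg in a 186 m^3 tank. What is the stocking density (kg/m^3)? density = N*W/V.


Total biomass = 6289 fish * 1.739 kg = 10936.571 kg
Density = total biomass / volume = 10936.571 / 186 = 58.7988 kg/m^3

58.7988 kg/m^3


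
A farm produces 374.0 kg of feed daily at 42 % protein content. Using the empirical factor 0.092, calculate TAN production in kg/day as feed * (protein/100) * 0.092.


Protein in feed = 374.0 * 42/100 = 157.08 kg/day
TAN = protein * 0.092 = 157.08 * 0.092 = 14.45136 kg/day

14.45136 kg/day


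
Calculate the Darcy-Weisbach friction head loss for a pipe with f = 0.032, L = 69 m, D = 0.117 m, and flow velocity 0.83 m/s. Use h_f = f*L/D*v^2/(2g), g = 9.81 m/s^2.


v^2 = 0.83^2 = 0.6889 m^2/s^2
L/D = 69/0.117 = 589.74359
h_f = f*(L/D)*v^2/(2g) = 0.032 * 589.74359 * 0.6889 / 19.62 = 0.662629 m

0.662629 m


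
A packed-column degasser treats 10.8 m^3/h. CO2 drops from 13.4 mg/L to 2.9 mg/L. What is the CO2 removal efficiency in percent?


CO2_out / CO2_in = 2.9 / 13.4 = 0.21641791
Fraction remaining = 0.21641791
efficiency = (1 - 0.21641791) * 100 = 78.3582 %

78.3582 %


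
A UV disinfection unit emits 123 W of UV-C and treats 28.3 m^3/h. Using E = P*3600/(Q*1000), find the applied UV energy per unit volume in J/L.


Energy delivered per hour = 123 W * 3600 s = 442800 J/h
Volume treated per hour = 28.3 m^3/h * 1000 = 28300 L/h
dose = 442800 / 28300 = 15.6466 J/L

15.6466 J/L


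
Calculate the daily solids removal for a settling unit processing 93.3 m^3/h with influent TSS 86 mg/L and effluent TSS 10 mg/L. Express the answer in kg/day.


Concentration drop: TSS_in - TSS_out = 86 - 10 = 76 mg/L
Hourly solids removed = Q * dTSS = 93.3 m^3/h * 76 mg/L = 7090.8 g/h  (m^3/h * mg/L = g/h)
Daily solids removed = 7090.8 * 24 = 170179.2 g/day
Convert g to kg: 170179.2 / 1000 = 170.1792 kg/day

170.1792 kg/day


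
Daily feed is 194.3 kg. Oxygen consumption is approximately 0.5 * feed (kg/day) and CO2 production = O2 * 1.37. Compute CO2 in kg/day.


O2 = 194.3 * 0.5 = 97.15
CO2 = 97.15 * 1.37 = 133.0955

133.0955 kg/day


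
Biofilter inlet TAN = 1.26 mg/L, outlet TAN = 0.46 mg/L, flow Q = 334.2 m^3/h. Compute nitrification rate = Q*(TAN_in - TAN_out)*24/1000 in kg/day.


Concentration drop: TAN_in - TAN_out = 1.26 - 0.46 = 0.8 mg/L
Hourly TAN removed = Q * dTAN = 334.2 m^3/h * 0.8 mg/L = 267.36 g/h  (m^3/h * mg/L = g/h)
Daily TAN removed = 267.36 * 24 = 6416.64 g/day
Convert to kg/day: 6416.64 / 1000 = 6.41664 kg/day

6.41664 kg/day


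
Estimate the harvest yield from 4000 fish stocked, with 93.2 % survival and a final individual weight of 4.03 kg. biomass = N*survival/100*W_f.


Survivors = 4000 * 93.2/100 = 3728 fish
Harvest biomass = survivors * W_f = 3728 * 4.03 = 15023.84 kg

15023.84 kg


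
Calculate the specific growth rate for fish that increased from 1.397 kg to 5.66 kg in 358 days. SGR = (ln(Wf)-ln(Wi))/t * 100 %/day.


ln(W_f) = ln(5.66) = 1.7334239
ln(W_i) = ln(1.397) = 0.33432708
ln(W_f) - ln(W_i) = 1.7334239 - 0.33432708 = 1.3990968
SGR = 1.3990968 / 358 * 100 = 0.390809 %/day

0.390809 %/day


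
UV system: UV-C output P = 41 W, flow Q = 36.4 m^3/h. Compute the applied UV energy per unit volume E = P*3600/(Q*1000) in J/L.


Energy delivered per hour = 41 W * 3600 s = 147600 J/h
Volume treated per hour = 36.4 m^3/h * 1000 = 36400 L/h
dose = 147600 / 36400 = 4.05495 J/L

4.05495 J/L


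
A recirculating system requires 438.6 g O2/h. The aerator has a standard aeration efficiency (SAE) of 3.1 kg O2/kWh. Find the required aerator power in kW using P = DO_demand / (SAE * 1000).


SAE in g O2/kWh = 3.1 * 1000 = 3100 g/kWh
P = DO_demand / SAE_g = 438.6 / 3100 = 0.141484 kW

0.141484 kW


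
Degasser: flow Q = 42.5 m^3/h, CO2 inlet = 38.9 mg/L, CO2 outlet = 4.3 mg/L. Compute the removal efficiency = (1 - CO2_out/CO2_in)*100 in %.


CO2_out / CO2_in = 4.3 / 38.9 = 0.11053985
Fraction remaining = 0.11053985
efficiency = (1 - 0.11053985) * 100 = 88.946 %

88.946 %


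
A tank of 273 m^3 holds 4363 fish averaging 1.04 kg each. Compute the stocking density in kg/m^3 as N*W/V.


Total biomass = 4363 fish * 1.04 kg = 4537.52 kg
Density = total biomass / volume = 4537.52 / 273 = 16.621 kg/m^3

16.621 kg/m^3


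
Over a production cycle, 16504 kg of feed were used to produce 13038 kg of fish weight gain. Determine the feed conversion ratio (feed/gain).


FCR = feed consumed / weight gained
FCR = 16504 kg / 13038 kg = 1.26584

1.26584


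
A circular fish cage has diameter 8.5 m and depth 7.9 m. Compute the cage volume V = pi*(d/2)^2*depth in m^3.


r = d/2 = 8.5/2 = 4.25 m
Base area = pi*r^2 = pi*4.25^2 = 56.745017 m^2
Volume = 56.745017 * 7.9 = 448.286 m^3

448.286 m^3


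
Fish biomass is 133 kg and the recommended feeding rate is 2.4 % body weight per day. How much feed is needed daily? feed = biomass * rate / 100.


Feeding rate fraction = 2.4% / 100 = 0.024
Daily feed = 133 kg * 0.024 = 3.192 kg/day

3.192 kg/day


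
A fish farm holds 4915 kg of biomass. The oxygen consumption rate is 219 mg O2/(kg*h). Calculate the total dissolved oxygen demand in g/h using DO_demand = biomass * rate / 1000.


Total O2 consumption (mg/h) = 4915 kg * 219 mg/(kg*h) = 1076385 mg/h
Convert to g/h: 1076385 / 1000 = 1076.385 g/h

1076.385 g/h


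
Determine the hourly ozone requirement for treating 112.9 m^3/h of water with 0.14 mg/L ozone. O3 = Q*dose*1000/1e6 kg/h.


O3 demand (mg/h) = Q * dose * 1000 = 112.9 * 0.14 * 1000 = 15806 mg/h
Convert mg to kg: 15806 / 1e6 = 0.015806 kg/h

0.015806 kg/h


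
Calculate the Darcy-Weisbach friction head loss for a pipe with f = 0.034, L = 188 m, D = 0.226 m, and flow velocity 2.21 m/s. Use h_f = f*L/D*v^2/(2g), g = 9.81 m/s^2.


v^2 = 2.21^2 = 4.8841 m^2/s^2
L/D = 188/0.226 = 831.85841
h_f = f*(L/D)*v^2/(2g) = 0.034 * 831.85841 * 4.8841 / 19.62 = 7.04067 m

7.04067 m


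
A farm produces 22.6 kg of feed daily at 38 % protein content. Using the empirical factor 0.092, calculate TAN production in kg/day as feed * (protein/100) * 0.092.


Protein in feed = 22.6 * 38/100 = 8.588 kg/day
TAN = protein * 0.092 = 8.588 * 0.092 = 0.790096 kg/day

0.790096 kg/day


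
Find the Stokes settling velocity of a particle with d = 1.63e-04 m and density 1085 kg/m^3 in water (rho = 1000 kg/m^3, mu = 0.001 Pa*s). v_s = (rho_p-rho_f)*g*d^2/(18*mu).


Density difference: rho_p - rho_f = 1085 - 1000 = 85 kg/m^3
d^2 = (1.63e-04)^2 = 2.6569e-08 m^2
Numerator = (rho_p - rho_f) * g * d^2 = 85 * 9.81 * 2.6569e-08 = 2.2154561e-05
Denominator = 18 * mu = 18 * 0.001 = 0.018
v_s = 2.2154561e-05 / 0.018 = 0.00123081 m/s
Check: Re = rho_f * v_s * d / mu = 1000 * 0.00123081 * 1.63e-04 / 0.001 = 0.201 < 1, so Stokes' law applies.

0.00123081 m/s


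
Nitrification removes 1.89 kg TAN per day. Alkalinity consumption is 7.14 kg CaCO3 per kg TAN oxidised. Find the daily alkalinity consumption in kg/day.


Alkalinity factor: 7.14 kg CaCO3 consumed per kg TAN nitrified
alk = 1.89 kg TAN * 7.14 = 13.4946 kg CaCO3/day

13.4946 kg CaCO3/day


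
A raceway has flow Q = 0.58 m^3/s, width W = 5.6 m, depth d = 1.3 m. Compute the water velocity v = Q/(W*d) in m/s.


Cross-sectional area = W * d = 5.6 * 1.3 = 7.28 m^2
Velocity = Q / A = 0.58 / 7.28 = 0.0796703 m/s

0.0796703 m/s


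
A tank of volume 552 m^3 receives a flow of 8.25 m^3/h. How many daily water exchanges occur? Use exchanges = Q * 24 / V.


Daily flow volume = 8.25 m^3/h * 24 h = 198 m^3/day
Exchanges = daily flow / tank volume = 198 / 552 = 0.358696 exchanges/day

0.358696 exchanges/day


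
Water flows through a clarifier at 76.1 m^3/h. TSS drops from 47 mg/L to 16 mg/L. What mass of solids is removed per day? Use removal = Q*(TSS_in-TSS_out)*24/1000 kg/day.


Concentration drop: TSS_in - TSS_out = 47 - 16 = 31 mg/L
Hourly solids removed = Q * dTSS = 76.1 m^3/h * 31 mg/L = 2359.1 g/h  (m^3/h * mg/L = g/h)
Daily solids removed = 2359.1 * 24 = 56618.4 g/day
Convert g to kg: 56618.4 / 1000 = 56.6184 kg/day

56.6184 kg/day


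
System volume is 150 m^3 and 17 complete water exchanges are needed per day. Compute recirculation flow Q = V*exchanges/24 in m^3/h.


Daily recirculation volume = 150 m^3 * 17 = 2550 m^3/day
Flow rate Q = daily volume / 24 h = 2550 / 24 = 106.25 m^3/h

106.25 m^3/h


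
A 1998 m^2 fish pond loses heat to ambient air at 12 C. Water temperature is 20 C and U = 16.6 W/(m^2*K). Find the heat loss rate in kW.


Temperature difference dT = 20 - 12 = 8 K
Heat loss (W) = U * A * dT = 16.6 * 1998 * 8 = 265334.4 W
Convert to kW: 265334.4 / 1000 = 265.3344 kW

265.3344 kW


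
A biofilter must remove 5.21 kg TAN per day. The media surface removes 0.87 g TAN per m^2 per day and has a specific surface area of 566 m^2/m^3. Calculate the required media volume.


A = 5.21*1000 / 0.87 = 5988.5057 m^2
V = 5988.5057 / 566 = 10.5804

10.5804 m^3


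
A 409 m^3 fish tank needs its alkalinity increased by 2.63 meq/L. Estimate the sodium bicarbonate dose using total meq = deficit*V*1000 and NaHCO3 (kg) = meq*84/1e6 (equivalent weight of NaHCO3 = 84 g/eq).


Tank volume in L = 409 m^3 * 1000 = 409000 L
Total meq required = 2.63 meq/L * 409000 L = 1075670 meq
NaHCO3 mass = 1075670 meq * 84 mg/meq / 1e6 = 90.3563 kg

90.3563 kg


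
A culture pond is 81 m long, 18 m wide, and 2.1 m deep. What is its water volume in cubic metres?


Base area = L * W = 81 * 18 = 1458 m^2
Volume = area * depth = 1458 * 2.1 = 3061.8 m^3

3061.8 m^3


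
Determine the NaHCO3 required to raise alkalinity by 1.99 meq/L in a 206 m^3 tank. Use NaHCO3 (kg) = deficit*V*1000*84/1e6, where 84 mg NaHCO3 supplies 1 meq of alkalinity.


Tank volume in L = 206 m^3 * 1000 = 206000 L
Total meq required = 1.99 meq/L * 206000 L = 409940 meq
NaHCO3 mass = 409940 meq * 84 mg/meq / 1e6 = 34.435 kg

34.435 kg


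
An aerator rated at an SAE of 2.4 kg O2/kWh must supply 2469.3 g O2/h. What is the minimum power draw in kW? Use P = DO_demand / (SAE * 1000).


SAE in g O2/kWh = 2.4 * 1000 = 2400 g/kWh
P = DO_demand / SAE_g = 2469.3 / 2400 = 1.02887 kW

1.02887 kW


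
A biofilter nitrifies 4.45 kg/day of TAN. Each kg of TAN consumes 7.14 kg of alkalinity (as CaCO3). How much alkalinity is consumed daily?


Alkalinity factor: 7.14 kg CaCO3 consumed per kg TAN nitrified
alk = 4.45 kg TAN * 7.14 = 31.773 kg CaCO3/day

31.773 kg CaCO3/day


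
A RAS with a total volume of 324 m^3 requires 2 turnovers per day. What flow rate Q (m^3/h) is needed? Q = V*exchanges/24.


Daily recirculation volume = 324 m^3 * 2 = 648 m^3/day
Flow rate Q = daily volume / 24 h = 648 / 24 = 27 m^3/h

27 m^3/h


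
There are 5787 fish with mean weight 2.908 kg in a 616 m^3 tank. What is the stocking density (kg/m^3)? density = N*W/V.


Total biomass = 5787 fish * 2.908 kg = 16828.596 kg
Density = total biomass / volume = 16828.596 / 616 = 27.3191 kg/m^3

27.3191 kg/m^3


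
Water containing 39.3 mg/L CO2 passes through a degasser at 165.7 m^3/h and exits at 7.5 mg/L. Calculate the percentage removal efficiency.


CO2_out / CO2_in = 7.5 / 39.3 = 0.19083969
Fraction remaining = 0.19083969
efficiency = (1 - 0.19083969) * 100 = 80.916 %

80.916 %


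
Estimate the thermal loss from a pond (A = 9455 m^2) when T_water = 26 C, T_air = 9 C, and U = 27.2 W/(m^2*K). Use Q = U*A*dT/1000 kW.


Temperature difference dT = 26 - 9 = 17 K
Heat loss (W) = U * A * dT = 27.2 * 9455 * 17 = 4371992 W
Convert to kW: 4371992 / 1000 = 4371.992 kW

4371.992 kW


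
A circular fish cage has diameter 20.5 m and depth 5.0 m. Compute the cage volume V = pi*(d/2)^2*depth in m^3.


r = d/2 = 20.5/2 = 10.25 m
Base area = pi*r^2 = pi*10.25^2 = 330.06358 m^2
Volume = 330.06358 * 5.0 = 1650.32 m^3

1650.32 m^3


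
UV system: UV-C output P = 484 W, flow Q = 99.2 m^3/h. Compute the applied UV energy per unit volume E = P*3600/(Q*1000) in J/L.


Energy delivered per hour = 484 W * 3600 s = 1742400 J/h
Volume treated per hour = 99.2 m^3/h * 1000 = 99200 L/h
dose = 1742400 / 99200 = 17.5645 J/L

17.5645 J/L


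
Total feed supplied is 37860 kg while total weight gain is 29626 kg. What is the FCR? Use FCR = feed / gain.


FCR = feed consumed / weight gained
FCR = 37860 kg / 29626 kg = 1.27793

1.27793


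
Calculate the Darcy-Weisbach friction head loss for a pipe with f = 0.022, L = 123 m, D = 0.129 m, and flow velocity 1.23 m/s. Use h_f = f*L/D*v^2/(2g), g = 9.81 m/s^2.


v^2 = 1.23^2 = 1.5129 m^2/s^2
L/D = 123/0.129 = 953.48837
h_f = f*(L/D)*v^2/(2g) = 0.022 * 953.48837 * 1.5129 / 19.62 = 1.61752 m

1.61752 m


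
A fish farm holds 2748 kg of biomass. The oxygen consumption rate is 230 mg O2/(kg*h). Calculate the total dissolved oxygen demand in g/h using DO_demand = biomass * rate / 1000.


Total O2 consumption (mg/h) = 2748 kg * 230 mg/(kg*h) = 632040 mg/h
Convert to g/h: 632040 / 1000 = 632.04 g/h

632.04 g/h


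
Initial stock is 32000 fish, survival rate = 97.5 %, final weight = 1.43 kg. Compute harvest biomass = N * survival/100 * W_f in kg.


Survivors = 32000 * 97.5/100 = 31200 fish
Harvest biomass = survivors * W_f = 31200 * 1.43 = 44616 kg

44616 kg


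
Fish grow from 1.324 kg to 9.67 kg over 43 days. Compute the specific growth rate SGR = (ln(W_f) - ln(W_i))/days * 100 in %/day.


ln(W_f) = ln(9.67) = 2.2690283
ln(W_i) = ln(1.324) = 0.28065746
ln(W_f) - ln(W_i) = 2.2690283 - 0.28065746 = 1.9883708
SGR = 1.9883708 / 43 * 100 = 4.62412 %/day

4.62412 %/day


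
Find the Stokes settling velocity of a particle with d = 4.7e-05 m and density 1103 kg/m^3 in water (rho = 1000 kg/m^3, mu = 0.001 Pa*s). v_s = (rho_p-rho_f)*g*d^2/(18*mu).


Density difference: rho_p - rho_f = 1103 - 1000 = 103 kg/m^3
d^2 = (4.7e-05)^2 = 2.209e-09 m^2
Numerator = (rho_p - rho_f) * g * d^2 = 103 * 9.81 * 2.209e-09 = 2.2320399e-06
Denominator = 18 * mu = 18 * 0.001 = 0.018
v_s = 2.2320399e-06 / 0.018 = 1.24002e-04 m/s
Check: Re = rho_f * v_s * d / mu = 1000 * 1.24002e-04 * 4.7e-05 / 0.001 = 0.00583 < 1, so Stokes' law applies.

1.24002e-04 m/s


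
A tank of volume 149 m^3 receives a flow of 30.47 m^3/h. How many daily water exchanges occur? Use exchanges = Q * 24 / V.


Daily flow volume = 30.47 m^3/h * 24 h = 731.28 m^3/day
Exchanges = daily flow / tank volume = 731.28 / 149 = 4.90792 exchanges/day

4.90792 exchanges/day


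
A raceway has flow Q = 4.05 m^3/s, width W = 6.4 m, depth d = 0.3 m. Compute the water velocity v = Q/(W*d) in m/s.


Cross-sectional area = W * d = 6.4 * 0.3 = 1.92 m^2
Velocity = Q / A = 4.05 / 1.92 = 2.10938 m/s

2.10938 m/s


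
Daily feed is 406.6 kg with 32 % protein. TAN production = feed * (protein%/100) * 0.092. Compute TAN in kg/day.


Protein in feed = 406.6 * 32/100 = 130.112 kg/day
TAN = protein * 0.092 = 130.112 * 0.092 = 11.970304 kg/day

11.970304 kg/day


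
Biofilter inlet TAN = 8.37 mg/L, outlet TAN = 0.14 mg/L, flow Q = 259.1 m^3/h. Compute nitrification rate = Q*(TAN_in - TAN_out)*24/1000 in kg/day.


Concentration drop: TAN_in - TAN_out = 8.37 - 0.14 = 8.23 mg/L
Hourly TAN removed = Q * dTAN = 259.1 m^3/h * 8.23 mg/L = 2132.393 g/h  (m^3/h * mg/L = g/h)
Daily TAN removed = 2132.393 * 24 = 51177.432 g/day
Convert to kg/day: 51177.432 / 1000 = 51.177432 kg/day

51.177432 kg/day


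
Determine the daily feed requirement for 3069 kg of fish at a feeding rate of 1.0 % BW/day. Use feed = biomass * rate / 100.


Feeding rate fraction = 1.0% / 100 = 0.01
Daily feed = 3069 kg * 0.01 = 30.69 kg/day

30.69 kg/day


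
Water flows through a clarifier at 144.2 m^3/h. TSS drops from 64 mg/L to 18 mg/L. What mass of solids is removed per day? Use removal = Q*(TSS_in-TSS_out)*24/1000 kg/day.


Concentration drop: TSS_in - TSS_out = 64 - 18 = 46 mg/L
Hourly solids removed = Q * dTSS = 144.2 m^3/h * 46 mg/L = 6633.2 g/h  (m^3/h * mg/L = g/h)
Daily solids removed = 6633.2 * 24 = 159196.8 g/day
Convert g to kg: 159196.8 / 1000 = 159.1968 kg/day

159.1968 kg/day


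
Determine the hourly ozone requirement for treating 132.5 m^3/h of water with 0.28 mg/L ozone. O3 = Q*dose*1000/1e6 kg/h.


O3 demand (mg/h) = Q * dose * 1000 = 132.5 * 0.28 * 1000 = 37100 mg/h
Convert mg to kg: 37100 / 1e6 = 0.0371 kg/h

0.0371 kg/h


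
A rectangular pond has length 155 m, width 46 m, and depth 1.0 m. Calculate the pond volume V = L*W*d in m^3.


Base area = L * W = 155 * 46 = 7130 m^2
Volume = area * depth = 7130 * 1.0 = 7130 m^3

7130 m^3


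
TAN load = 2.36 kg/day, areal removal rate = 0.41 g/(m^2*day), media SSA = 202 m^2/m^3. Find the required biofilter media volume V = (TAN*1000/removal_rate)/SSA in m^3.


A = 2.36*1000 / 0.41 = 5756.0976 m^2
V = 5756.0976 / 202 = 28.4955

28.4955 m^3


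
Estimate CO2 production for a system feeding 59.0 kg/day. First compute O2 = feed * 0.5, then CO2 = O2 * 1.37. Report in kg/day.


O2 = 59.0 * 0.5 = 29.5
CO2 = 29.5 * 1.37 = 40.415

40.415 kg/day


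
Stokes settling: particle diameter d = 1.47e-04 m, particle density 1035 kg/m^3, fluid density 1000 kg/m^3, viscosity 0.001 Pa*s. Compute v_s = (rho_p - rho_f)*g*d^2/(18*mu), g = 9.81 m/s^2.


Density difference: rho_p - rho_f = 1035 - 1000 = 35 kg/m^3
d^2 = (1.47e-04)^2 = 2.1609e-08 m^2
Numerator = (rho_p - rho_f) * g * d^2 = 35 * 9.81 * 2.1609e-08 = 7.4194501e-06
Denominator = 18 * mu = 18 * 0.001 = 0.018
v_s = 7.4194501e-06 / 0.018 = 4.12192e-04 m/s
Check: Re = rho_f * v_s * d / mu = 1000 * 4.12192e-04 * 1.47e-04 / 0.001 = 0.0606 < 1, so Stokes' law applies.

4.12192e-04 m/s


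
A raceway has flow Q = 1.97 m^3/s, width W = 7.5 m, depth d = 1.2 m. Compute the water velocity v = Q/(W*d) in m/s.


Cross-sectional area = W * d = 7.5 * 1.2 = 9 m^2
Velocity = Q / A = 1.97 / 9 = 0.218889 m/s

0.218889 m/s


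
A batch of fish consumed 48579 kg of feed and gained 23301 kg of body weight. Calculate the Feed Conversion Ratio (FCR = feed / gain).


FCR = feed consumed / weight gained
FCR = 48579 kg / 23301 kg = 2.08485

2.08485


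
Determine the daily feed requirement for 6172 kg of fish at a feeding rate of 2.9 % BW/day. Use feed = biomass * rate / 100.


Feeding rate fraction = 2.9% / 100 = 0.029
Daily feed = 6172 kg * 0.029 = 178.988 kg/day

178.988 kg/day


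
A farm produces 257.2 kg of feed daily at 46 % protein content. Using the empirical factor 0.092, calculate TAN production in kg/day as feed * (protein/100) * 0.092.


Protein in feed = 257.2 * 46/100 = 118.312 kg/day
TAN = protein * 0.092 = 118.312 * 0.092 = 10.884704 kg/day

10.884704 kg/day


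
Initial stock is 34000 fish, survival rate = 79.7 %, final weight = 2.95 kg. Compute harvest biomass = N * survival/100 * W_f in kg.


Survivors = 34000 * 79.7/100 = 27098 fish
Harvest biomass = survivors * W_f = 27098 * 2.95 = 79939.1 kg

79939.1 kg
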